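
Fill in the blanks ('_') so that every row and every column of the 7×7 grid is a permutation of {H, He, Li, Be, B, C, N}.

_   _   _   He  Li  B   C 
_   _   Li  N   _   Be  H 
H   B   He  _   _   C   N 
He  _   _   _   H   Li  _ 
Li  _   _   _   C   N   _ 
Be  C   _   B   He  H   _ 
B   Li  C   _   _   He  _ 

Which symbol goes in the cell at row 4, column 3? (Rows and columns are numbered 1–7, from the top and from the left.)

(r1,c1) = N
(r2,c1) = C
(r2,c2) = He
(r2,c5) = B
(r3,c5) = Be
(r6,c3) = N
(r6,c7) = Li
(r7,c5) = N
(r7,c7) = Be
(r3,c4) = Li
(r4,c7) = B
(r5,c7) = He
(r7,c4) = H
(r4,c3) = Be

Be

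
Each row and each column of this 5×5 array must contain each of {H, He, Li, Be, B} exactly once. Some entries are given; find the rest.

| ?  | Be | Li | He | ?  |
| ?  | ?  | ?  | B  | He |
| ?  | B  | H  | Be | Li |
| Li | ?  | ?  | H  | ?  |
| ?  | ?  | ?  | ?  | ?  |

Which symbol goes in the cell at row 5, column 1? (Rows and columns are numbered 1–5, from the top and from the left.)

(r2,c3): row 2 has {He,B}; column 3 has {H,Li}, so it must be Be.
(r3,c1): row 3 has {H,Li,Be,B}; column 1 has {Li}, so it must be He.
(r4,c2): row 4 has {H,Li}; column 2 has {Be,B}, so it must be He.
(r4,c3): row 4 has {H,He,Li}; column 3 has {H,Li,Be}, so it must be B.
(r4,c5): row 4 has {H,He,Li,B}; column 5 has {He,Li}, so it must be Be.
(r5,c3): row 5 is empty so far; column 3 has {H,Li,Be,B}, so it must be He.
(r5,c4): row 5 has {He}; column 4 has {H,He,Be,B}, so it must be Li.
(r2,c1): row 2 has {He,Be,B}; column 1 has {He,Li}, so it must be H.
(r2,c2): row 2 has {H,He,Be,B}; column 2 has {He,Be,B}, so it must be Li.
(r5,c2): row 5 has {He,Li}; column 2 has {He,Li,Be,B}, so it must be H.
(r5,c5): row 5 has {H,He,Li}; column 5 has {He,Li,Be}, so it must be B.
(r1,c1): row 1 has {He,Li,Be}; column 1 has {H,He,Li}, so it must be B.
(r1,c5): row 1 has {He,Li,Be,B}; column 5 has {He,Li,Be,B}, so it must be H.
(r5,c1): row 5 has {H,He,Li,B}; column 1 has {H,He,Li,B}, so it must be Be.

Be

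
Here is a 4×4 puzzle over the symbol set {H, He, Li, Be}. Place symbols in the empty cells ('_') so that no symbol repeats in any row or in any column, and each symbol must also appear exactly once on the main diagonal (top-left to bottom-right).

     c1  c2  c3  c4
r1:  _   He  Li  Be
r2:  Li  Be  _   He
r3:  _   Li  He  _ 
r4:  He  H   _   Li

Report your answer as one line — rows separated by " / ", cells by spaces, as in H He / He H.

At row 1, column 1: row 1 has {He,Li,Be}; column 1 has {He,Li}; the diagonal has {He,Li,Be}; that leaves H.
At row 2, column 3: row 2 has {He,Li,Be}; column 3 has {He,Li}; that leaves H.
At row 3, column 1: row 3 has {He,Li}; column 1 has {H,He,Li}; that leaves Be.
At row 3, column 4: row 3 has {He,Li,Be}; column 4 has {He,Li,Be}; that leaves H.
At row 4, column 3: row 4 has {H,He,Li}; column 3 has {H,He,Li}; that leaves Be.

H He Li Be / Li Be H He / Be Li He H / He H Be Li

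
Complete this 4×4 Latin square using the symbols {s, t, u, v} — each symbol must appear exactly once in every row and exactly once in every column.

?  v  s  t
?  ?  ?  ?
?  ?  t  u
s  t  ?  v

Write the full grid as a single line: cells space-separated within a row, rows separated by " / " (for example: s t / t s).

Cell (r1,c1): row 1 has {s,t,v}; column 1 has {s} → u.
Cell (r2,c4): row 2 is empty so far; column 4 has {t,u,v} → s.
Cell (r3,c1): row 3 has {t,u}; column 1 has {s,u} → v.
Cell (r3,c2): row 3 has {t,u,v}; column 2 has {t,v} → s.
Cell (r4,c3): row 4 has {s,t,v}; column 3 has {s,t} → u.
Cell (r2,c1): row 2 has {s}; column 1 has {s,u,v} → t.
Cell (r2,c2): row 2 has {s,t}; column 2 has {s,t,v} → u.
Cell (r2,c3): row 2 has {s,t,u}; column 3 has {s,t,u} → v.

u v s t / t u v s / v s t u / s t u v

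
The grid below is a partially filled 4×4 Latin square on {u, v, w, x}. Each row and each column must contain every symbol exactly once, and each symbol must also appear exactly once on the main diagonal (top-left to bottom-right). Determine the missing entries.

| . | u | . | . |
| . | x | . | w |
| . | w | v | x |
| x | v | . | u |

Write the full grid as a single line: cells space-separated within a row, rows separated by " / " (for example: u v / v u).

w u x v / v x u w / u w v x / x v w u

Cell (r1,c1): row 1 has {u}; column 1 has {x}; the diagonal has {u,v,x} → w.
Cell (r1,c3): row 1 has {u,w}; column 3 has {v} → x.
Cell (r1,c4): row 1 has {u,w,x}; column 4 has {u,w,x} → v.
Cell (r2,c3): row 2 has {w,x}; column 3 has {v,x} → u.
Cell (r3,c1): row 3 has {v,w,x}; column 1 has {w,x} → u.
Cell (r4,c3): row 4 has {u,v,x}; column 3 has {u,v,x} → w.
Cell (r2,c1): row 2 has {u,w,x}; column 1 has {u,w,x} → v.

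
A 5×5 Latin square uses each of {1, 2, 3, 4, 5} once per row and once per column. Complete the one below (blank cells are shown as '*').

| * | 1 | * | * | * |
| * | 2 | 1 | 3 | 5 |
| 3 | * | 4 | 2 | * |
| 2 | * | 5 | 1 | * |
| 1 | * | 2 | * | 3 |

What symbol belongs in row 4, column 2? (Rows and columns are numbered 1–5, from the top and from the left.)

At row 1, column 3: row 1 has {1}; column 3 has {1,2,4,5}; that leaves 3.
At row 2, column 1: row 2 has {1,2,3,5}; column 1 has {1,2,3}; that leaves 4.
At row 3, column 2: row 3 has {2,3,4}; column 2 has {1,2}; that leaves 5.
At row 3, column 5: row 3 has {2,3,4,5}; column 5 has {3,5}; that leaves 1.
At row 4, column 5: row 4 has {1,2,5}; column 5 has {1,3,5}; that leaves 4.
At row 5, column 2: row 5 has {1,2,3}; column 2 has {1,2,5}; that leaves 4.
At row 5, column 4: row 5 has {1,2,3,4}; column 4 has {1,2,3}; that leaves 5.
At row 1, column 1: row 1 has {1,3}; column 1 has {1,2,3,4}; that leaves 5.
At row 1, column 4: row 1 has {1,3,5}; column 4 has {1,2,3,5}; that leaves 4.
At row 1, column 5: row 1 has {1,3,4,5}; column 5 has {1,3,4,5}; that leaves 2.
At row 4, column 2: row 4 has {1,2,4,5}; column 2 has {1,2,4,5}; that leaves 3.

3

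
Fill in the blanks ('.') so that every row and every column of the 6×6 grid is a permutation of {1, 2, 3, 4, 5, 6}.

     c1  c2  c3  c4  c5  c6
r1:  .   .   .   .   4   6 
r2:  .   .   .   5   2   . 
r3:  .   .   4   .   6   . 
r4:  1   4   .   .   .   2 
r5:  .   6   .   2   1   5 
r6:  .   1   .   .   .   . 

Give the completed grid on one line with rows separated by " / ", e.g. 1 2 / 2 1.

3 5 2 1 4 6 / 6 3 1 5 2 4 / 5 2 4 3 6 1 / 1 4 5 6 3 2 / 4 6 3 2 1 5 / 2 1 6 4 5 3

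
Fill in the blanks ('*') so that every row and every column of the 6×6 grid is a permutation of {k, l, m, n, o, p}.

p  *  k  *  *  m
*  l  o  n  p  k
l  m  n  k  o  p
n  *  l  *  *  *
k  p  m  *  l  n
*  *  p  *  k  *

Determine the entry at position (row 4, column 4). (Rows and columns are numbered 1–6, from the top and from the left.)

row 1 has {k,m,p}; column 5 has {k,l,o,p} — only n is left for (r1,c5).
row 2 has {k,l,n,o,p}; column 1 has {k,l,n,p} — only m is left for (r2,c1).
row 4 has {l,n}; column 5 has {k,l,n,o,p} — only m is left for (r4,c5).
row 4 has {l,m,n}; column 6 has {k,m,n,p} — only o is left for (r4,c6).
row 5 has {k,l,m,n,p}; column 4 has {k,n} — only o is left for (r5,c4).
row 6 has {k,p}; column 1 has {k,l,m,n,p} — only o is left for (r6,c1).
row 6 has {k,o,p}; column 2 has {l,m,p} — only n is left for (r6,c2).
row 6 has {k,n,o,p}; column 6 has {k,m,n,o,p} — only l is left for (r6,c6).
row 1 has {k,m,n,p}; column 2 has {l,m,n,p} — only o is left for (r1,c2).
row 1 has {k,m,n,o,p}; column 4 has {k,n,o} — only l is left for (r1,c4).
row 4 has {l,m,n,o}; column 2 has {l,m,n,o,p} — only k is left for (r4,c2).
row 4 has {k,l,m,n,o}; column 4 has {k,l,n,o} — only p is left for (r4,c4).

p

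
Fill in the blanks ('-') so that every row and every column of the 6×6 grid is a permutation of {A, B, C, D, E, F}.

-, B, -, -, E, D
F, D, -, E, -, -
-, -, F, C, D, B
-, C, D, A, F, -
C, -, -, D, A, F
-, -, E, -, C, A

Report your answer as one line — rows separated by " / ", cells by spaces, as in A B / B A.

At row 1, column 1: row 1 has {B,D,E}; column 1 has {C,F}; that leaves A.
At row 1, column 3: row 1 has {A,B,D,E}; column 3 has {D,E,F}; that leaves C.
At row 1, column 4: row 1 has {A,B,C,D,E}; column 4 has {A,C,D,E}; that leaves F.
At row 2, column 5: row 2 has {D,E,F}; column 5 has {A,C,D,E,F}; that leaves B.
At row 2, column 6: row 2 has {B,D,E,F}; column 6 has {A,B,D,F}; that leaves C.
At row 3, column 1: row 3 has {B,C,D,F}; column 1 has {A,C,F}; that leaves E.
At row 3, column 2: row 3 has {B,C,D,E,F}; column 2 has {B,C,D}; that leaves A.
At row 4, column 1: row 4 has {A,C,D,F}; column 1 has {A,C,E,F}; that leaves B.
At row 4, column 6: row 4 has {A,B,C,D,F}; column 6 has {A,B,C,D,F}; that leaves E.
At row 5, column 2: row 5 has {A,C,D,F}; column 2 has {A,B,C,D}; that leaves E.
At row 5, column 3: row 5 has {A,C,D,E,F}; column 3 has {C,D,E,F}; that leaves B.
At row 6, column 1: row 6 has {A,C,E}; column 1 has {A,B,C,E,F}; that leaves D.
At row 6, column 2: row 6 has {A,C,D,E}; column 2 has {A,B,C,D,E}; that leaves F.
At row 6, column 4: row 6 has {A,C,D,E,F}; column 4 has {A,C,D,E,F}; that leaves B.
At row 2, column 3: row 2 has {B,C,D,E,F}; column 3 has {B,C,D,E,F}; that leaves A.

A B C F E D / F D A E B C / E A F C D B / B C D A F E / C E B D A F / D F E B C A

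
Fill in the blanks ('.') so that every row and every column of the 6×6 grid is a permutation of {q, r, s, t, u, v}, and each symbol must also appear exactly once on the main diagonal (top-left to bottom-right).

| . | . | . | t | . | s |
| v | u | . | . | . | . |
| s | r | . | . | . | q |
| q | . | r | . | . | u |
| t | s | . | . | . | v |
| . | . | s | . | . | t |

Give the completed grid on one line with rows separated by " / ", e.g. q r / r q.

(r1,c1) = r
(r2,c6) = r
(r3,c3) = v
(r3,c4) = u
(r3,c5) = t
(r4,c4) = s
(r4,c5) = v
(r5,c5) = q
(r6,c1) = u
(r6,c5) = r
(r1,c5) = u
(r2,c4) = q
(r2,c5) = s
(r4,c2) = t
(r5,c3) = u
(r5,c4) = r
(r6,c4) = v
(r1,c3) = q
(r2,c3) = t
(r6,c2) = q
(r1,c2) = v

r v q t u s / v u t q s r / s r v u t q / q t r s v u / t s u r q v / u q s v r t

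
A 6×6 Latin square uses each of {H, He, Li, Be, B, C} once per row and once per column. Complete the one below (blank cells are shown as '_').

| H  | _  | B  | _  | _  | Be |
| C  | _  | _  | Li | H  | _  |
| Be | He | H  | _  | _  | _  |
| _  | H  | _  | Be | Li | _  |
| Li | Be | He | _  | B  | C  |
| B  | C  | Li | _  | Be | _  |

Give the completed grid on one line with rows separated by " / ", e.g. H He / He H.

(r1,c2): row 1 has {H,Be,B}; column 2 has {H,He,Be,C}, so it must be Li.
(r2,c2): row 2 has {H,Li,C}; column 2 has {H,He,Li,Be,C}, so it must be B.
(r2,c3): row 2 has {H,Li,B,C}; column 3 has {H,He,Li,B}, so it must be Be.
(r2,c6): row 2 has {H,Li,Be,B,C}; column 6 has {Be,C}, so it must be He.
(r3,c5): row 3 has {H,He,Be}; column 5 has {H,Li,Be,B}, so it must be C.
(r4,c1): row 4 has {H,Li,Be}; column 1 has {H,Li,Be,B,C}, so it must be He.
(r4,c3): row 4 has {H,He,Li,Be}; column 3 has {H,He,Li,Be,B}, so it must be C.
(r4,c6): row 4 has {H,He,Li,Be,C}; column 6 has {He,Be,C}, so it must be B.
(r5,c4): row 5 has {He,Li,Be,B,C}; column 4 has {Li,Be}, so it must be H.
(r6,c4): row 6 has {Li,Be,B,C}; column 4 has {H,Li,Be}, so it must be He.
(r6,c6): row 6 has {He,Li,Be,B,C}; column 6 has {He,Be,B,C}, so it must be H.
(r1,c4): row 1 has {H,Li,Be,B}; column 4 has {H,He,Li,Be}, so it must be C.
(r1,c5): row 1 has {H,Li,Be,B,C}; column 5 has {H,Li,Be,B,C}, so it must be He.
(r3,c4): row 3 has {H,He,Be,C}; column 4 has {H,He,Li,Be,C}, so it must be B.
(r3,c6): row 3 has {H,He,Be,B,C}; column 6 has {H,He,Be,B,C}, so it must be Li.

H Li B C He Be / C B Be Li H He / Be He H B C Li / He H C Be Li B / Li Be He H B C / B C Li He Be H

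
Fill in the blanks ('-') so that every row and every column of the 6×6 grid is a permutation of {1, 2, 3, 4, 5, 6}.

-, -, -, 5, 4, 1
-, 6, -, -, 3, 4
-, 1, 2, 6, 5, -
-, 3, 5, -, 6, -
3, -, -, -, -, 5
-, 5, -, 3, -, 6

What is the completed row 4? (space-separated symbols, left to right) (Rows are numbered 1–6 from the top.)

1 3 5 4 6 2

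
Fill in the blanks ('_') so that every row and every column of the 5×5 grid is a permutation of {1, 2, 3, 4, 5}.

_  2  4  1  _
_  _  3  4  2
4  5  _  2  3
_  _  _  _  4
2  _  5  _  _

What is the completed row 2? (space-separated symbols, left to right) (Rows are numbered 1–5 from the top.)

row 1 has {1,2,4}; column 5 has {2,3,4} — only 5 is left for (r1,c5).
row 2 has {2,3,4}; column 2 has {2,5} — only 1 is left for (r2,c2).
row 3 has {2,3,4,5}; column 3 has {3,4,5} — only 1 is left for (r3,c3).
row 4 has {4}; column 2 has {1,2,5} — only 3 is left for (r4,c2).
row 4 has {3,4}; column 3 has {1,3,4,5} — only 2 is left for (r4,c3).
row 4 has {2,3,4}; column 4 has {1,2,4} — only 5 is left for (r4,c4).
row 5 has {2,5}; column 2 has {1,2,3,5} — only 4 is left for (r5,c2).
row 5 has {2,4,5}; column 4 has {1,2,4,5} — only 3 is left for (r5,c4).
row 5 has {2,3,4,5}; column 5 has {2,3,4,5} — only 1 is left for (r5,c5).
row 1 has {1,2,4,5}; column 1 has {2,4} — only 3 is left for (r1,c1).
row 2 has {1,2,3,4}; column 1 has {2,3,4} — only 5 is left for (r2,c1).

5 1 3 4 2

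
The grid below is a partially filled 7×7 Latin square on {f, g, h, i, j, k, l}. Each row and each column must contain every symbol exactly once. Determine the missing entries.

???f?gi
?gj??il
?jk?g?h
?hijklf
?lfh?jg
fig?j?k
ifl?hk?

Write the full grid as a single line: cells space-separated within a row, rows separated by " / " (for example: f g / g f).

j k h f l g i / h g j k f i l / l j k i g f h / g h i j k l f / k l f h i j g / f i g l j h k / i f l g h k j

At row 1, column 2: row 1 has {f,g,i}; column 2 has {f,g,h,i,j,l}; that leaves k.
At row 1, column 3: row 1 has {f,g,i,k}; column 3 has {f,g,i,j,k,l}; that leaves h.
At row 1, column 5: row 1 has {f,g,h,i,k}; column 5 has {g,h,j,k}; that leaves l.
At row 2, column 4: row 2 has {g,i,j,l}; column 4 has {f,h,j}; that leaves k.
At row 2, column 5: row 2 has {g,i,j,k,l}; column 5 has {g,h,j,k,l}; that leaves f.
At row 3, column 1: row 3 has {g,h,j,k}; column 1 has {f,i}; that leaves l.
At row 3, column 4: row 3 has {g,h,j,k,l}; column 4 has {f,h,j,k}; that leaves i.
At row 3, column 6: row 3 has {g,h,i,j,k,l}; column 6 has {g,i,j,k,l}; that leaves f.
At row 4, column 1: row 4 has {f,h,i,j,k,l}; column 1 has {f,i,l}; that leaves g.
At row 5, column 1: row 5 has {f,g,h,j,l}; column 1 has {f,g,i,l}; that leaves k.
At row 5, column 5: row 5 has {f,g,h,j,k,l}; column 5 has {f,g,h,j,k,l}; that leaves i.
At row 6, column 4: row 6 has {f,g,i,j,k}; column 4 has {f,h,i,j,k}; that leaves l.
At row 6, column 6: row 6 has {f,g,i,j,k,l}; column 6 has {f,g,i,j,k,l}; that leaves h.
At row 7, column 4: row 7 has {f,h,i,k,l}; column 4 has {f,h,i,j,k,l}; that leaves g.
At row 7, column 7: row 7 has {f,g,h,i,k,l}; column 7 has {f,g,h,i,k,l}; that leaves j.
At row 1, column 1: row 1 has {f,g,h,i,k,l}; column 1 has {f,g,i,k,l}; that leaves j.
At row 2, column 1: row 2 has {f,g,i,j,k,l}; column 1 has {f,g,i,j,k,l}; that leaves h.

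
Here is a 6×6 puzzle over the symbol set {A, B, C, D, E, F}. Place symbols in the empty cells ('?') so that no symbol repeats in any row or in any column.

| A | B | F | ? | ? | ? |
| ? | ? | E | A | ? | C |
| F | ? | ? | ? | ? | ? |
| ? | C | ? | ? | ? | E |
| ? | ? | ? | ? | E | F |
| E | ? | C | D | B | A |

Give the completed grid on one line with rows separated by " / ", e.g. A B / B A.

A B F E C D / B D E A F C / F E A C D B / D C B F A E / C A D B E F / E F C D B A

At row 1, column 6: row 1 has {A,B,F}; column 6 has {A,C,E,F}; that leaves D.
At row 3, column 6: row 3 has {F}; column 6 has {A,C,D,E,F}; that leaves B.
At row 6, column 2: row 6 has {A,B,C,D,E}; column 2 has {B,C}; that leaves F.
At row 1, column 5: row 1 has {A,B,D,F}; column 5 has {B,E}; that leaves C.
At row 2, column 2: row 2 has {A,C,E}; column 2 has {B,C,F}; that leaves D.
At row 2, column 5: row 2 has {A,C,D,E}; column 5 has {B,C,E}; that leaves F.
At row 5, column 2: row 5 has {E,F}; column 2 has {B,C,D,F}; that leaves A.
At row 1, column 4: row 1 has {A,B,C,D,F}; column 4 has {A,D}; that leaves E.
At row 2, column 1: row 2 has {A,C,D,E,F}; column 1 has {A,E,F}; that leaves B.
At row 3, column 2: row 3 has {B,F}; column 2 has {A,B,C,D,F}; that leaves E.
At row 3, column 4: row 3 has {B,E,F}; column 4 has {A,D,E}; that leaves C.
At row 4, column 1: row 4 has {C,E}; column 1 has {A,B,E,F}; that leaves D.
At row 4, column 5: row 4 has {C,D,E}; column 5 has {B,C,E,F}; that leaves A.
At row 5, column 1: row 5 has {A,E,F}; column 1 has {A,B,D,E,F}; that leaves C.
At row 5, column 4: row 5 has {A,C,E,F}; column 4 has {A,C,D,E}; that leaves B.
At row 3, column 5: row 3 has {B,C,E,F}; column 5 has {A,B,C,E,F}; that leaves D.
At row 4, column 3: row 4 has {A,C,D,E}; column 3 has {C,E,F}; that leaves B.
At row 4, column 4: row 4 has {A,B,C,D,E}; column 4 has {A,B,C,D,E}; that leaves F.
At row 5, column 3: row 5 has {A,B,C,E,F}; column 3 has {B,C,E,F}; that leaves D.
At row 3, column 3: row 3 has {B,C,D,E,F}; column 3 has {B,C,D,E,F}; that leaves A.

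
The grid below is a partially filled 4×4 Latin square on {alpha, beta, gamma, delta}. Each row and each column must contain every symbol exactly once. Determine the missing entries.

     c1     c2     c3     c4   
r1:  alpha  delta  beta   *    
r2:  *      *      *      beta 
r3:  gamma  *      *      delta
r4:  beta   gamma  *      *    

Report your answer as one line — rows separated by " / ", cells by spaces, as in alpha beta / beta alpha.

(r1,c4) = gamma
(r2,c1) = delta
(r2,c2) = alpha
(r2,c3) = gamma
(r3,c2) = beta
(r3,c3) = alpha
(r4,c3) = delta
(r4,c4) = alpha

alpha delta beta gamma / delta alpha gamma beta / gamma beta alpha delta / beta gamma delta alpha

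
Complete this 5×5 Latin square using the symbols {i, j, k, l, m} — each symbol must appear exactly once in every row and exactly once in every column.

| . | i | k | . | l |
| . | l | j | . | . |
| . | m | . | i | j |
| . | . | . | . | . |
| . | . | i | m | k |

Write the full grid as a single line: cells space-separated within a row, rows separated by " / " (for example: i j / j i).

m i k j l / i l j k m / k m l i j / j k m l i / l j i m k

row 1 has {i,k,l}; column 4 has {i,m} — only j is left for (r1,c4).
row 2 has {j,l}; column 4 has {i,j,m} — only k is left for (r2,c4).
row 3 has {i,j,m}; column 3 has {i,j,k} — only l is left for (r3,c3).
row 4 is empty so far; column 3 has {i,j,k,l} — only m is left for (r4,c3).
row 4 has {m}; column 4 has {i,j,k,m} — only l is left for (r4,c4).
row 4 has {l,m}; column 5 has {j,k,l} — only i is left for (r4,c5).
row 5 has {i,k,m}; column 2 has {i,l,m} — only j is left for (r5,c2).
row 1 has {i,j,k,l}; column 1 is empty so far — only m is left for (r1,c1).
row 2 has {j,k,l}; column 1 has {m} — only i is left for (r2,c1).
row 2 has {i,j,k,l}; column 5 has {i,j,k,l} — only m is left for (r2,c5).
row 3 has {i,j,l,m}; column 1 has {i,m} — only k is left for (r3,c1).
row 4 has {i,l,m}; column 1 has {i,k,m} — only j is left for (r4,c1).
row 4 has {i,j,l,m}; column 2 has {i,j,l,m} — only k is left for (r4,c2).
row 5 has {i,j,k,m}; column 1 has {i,j,k,m} — only l is left for (r5,c1).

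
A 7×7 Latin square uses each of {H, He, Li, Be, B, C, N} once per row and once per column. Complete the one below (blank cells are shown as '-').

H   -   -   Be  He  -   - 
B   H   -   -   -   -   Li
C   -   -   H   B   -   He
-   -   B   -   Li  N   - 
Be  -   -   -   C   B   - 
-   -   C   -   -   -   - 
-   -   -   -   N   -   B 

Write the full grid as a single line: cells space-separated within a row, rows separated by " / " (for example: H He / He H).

(r2,c5) = Be
(r4,c1) = He
(r4,c4) = C
(r6,c5) = H
(r7,c1) = Li
(r7,c4) = He
(r2,c4) = N
(r4,c2) = Be
(r4,c7) = H
(r5,c4) = Li
(r5,c7) = N
(r6,c1) = N
(r6,c4) = B
(r6,c7) = Be
(r7,c2) = C
(r1,c7) = C
(r2,c3) = He
(r2,c6) = C
(r5,c2) = He
(r5,c3) = H
(r6,c2) = Li
(r6,c6) = He
(r7,c3) = Be
(r7,c6) = H
(r1,c6) = Li
(r3,c2) = N
(r3,c3) = Li
(r3,c6) = Be
(r1,c2) = B
(r1,c3) = N

H B N Be He Li C / B H He N Be C Li / C N Li H B Be He / He Be B C Li N H / Be He H Li C B N / N Li C B H He Be / Li C Be He N H B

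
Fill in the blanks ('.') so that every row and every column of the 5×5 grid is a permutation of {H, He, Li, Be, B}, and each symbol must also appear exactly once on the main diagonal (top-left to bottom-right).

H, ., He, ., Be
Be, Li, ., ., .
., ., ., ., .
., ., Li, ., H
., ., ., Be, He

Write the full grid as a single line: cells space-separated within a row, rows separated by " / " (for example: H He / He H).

H B He Li Be / Be Li H He B / B He Be H Li / He Be Li B H / Li H B Be He

At row 1, column 2: row 1 has {H,He,Be}; column 2 has {Li}; that leaves B.
At row 1, column 4: row 1 has {H,He,Be,B}; column 4 has {Be}; that leaves Li.
At row 2, column 5: row 2 has {Li,Be}; column 5 has {H,He,Be}; that leaves B.
At row 3, column 5: row 3 is empty so far; column 5 has {H,He,Be,B}; that leaves Li.
At row 4, column 4: row 4 has {H,Li}; column 4 has {Li,Be}; the diagonal has {H,He,Li}; that leaves B.
At row 5, column 2: row 5 has {He,Be}; column 2 has {Li,B}; that leaves H.
At row 5, column 3: row 5 has {H,He,Be}; column 3 has {He,Li}; that leaves B.
At row 2, column 3: row 2 has {Li,Be,B}; column 3 has {He,Li,B}; that leaves H.
At row 2, column 4: row 2 has {H,Li,Be,B}; column 4 has {Li,Be,B}; that leaves He.
At row 3, column 3: row 3 has {Li}; column 3 has {H,He,Li,B}; the diagonal has {H,He,Li,B}; that leaves Be.
At row 3, column 4: row 3 has {Li,Be}; column 4 has {He,Li,Be,B}; that leaves H.
At row 4, column 1: row 4 has {H,Li,B}; column 1 has {H,Be}; that leaves He.
At row 4, column 2: row 4 has {H,He,Li,B}; column 2 has {H,Li,B}; that leaves Be.
At row 5, column 1: row 5 has {H,He,Be,B}; column 1 has {H,He,Be}; that leaves Li.
At row 3, column 1: row 3 has {H,Li,Be}; column 1 has {H,He,Li,Be}; that leaves B.
At row 3, column 2: row 3 has {H,Li,Be,B}; column 2 has {H,Li,Be,B}; that leaves He.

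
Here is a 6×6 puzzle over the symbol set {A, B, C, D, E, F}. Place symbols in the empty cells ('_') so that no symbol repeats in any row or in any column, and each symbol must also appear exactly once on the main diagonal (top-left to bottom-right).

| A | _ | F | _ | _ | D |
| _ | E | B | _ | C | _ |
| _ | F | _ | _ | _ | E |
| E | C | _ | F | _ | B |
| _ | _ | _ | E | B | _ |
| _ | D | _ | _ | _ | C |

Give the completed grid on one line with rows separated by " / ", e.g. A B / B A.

Cell (r1,c2): row 1 has {A,D,F}; column 2 has {C,D,E,F} → B.
Cell (r1,c4): row 1 has {A,B,D,F}; column 4 has {E,F} → C.
Cell (r1,c5): row 1 has {A,B,C,D,F}; column 5 has {B,C} → E.
Cell (r3,c3): row 3 has {E,F}; column 3 has {B,F}; the diagonal has {A,B,C,E,F} → D.
Cell (r3,c5): row 3 has {D,E,F}; column 5 has {B,C,E} → A.
Cell (r4,c3): row 4 has {B,C,E,F}; column 3 has {B,D,F} → A.
Cell (r4,c5): row 4 has {A,B,C,E,F}; column 5 has {A,B,C,E} → D.
Cell (r5,c2): row 5 has {B,E}; column 2 has {B,C,D,E,F} → A.
Cell (r5,c3): row 5 has {A,B,E}; column 3 has {A,B,D,F} → C.
Cell (r5,c6): row 5 has {A,B,C,E}; column 6 has {B,C,D,E} → F.
Cell (r6,c3): row 6 has {C,D}; column 3 has {A,B,C,D,F} → E.
Cell (r6,c5): row 6 has {C,D,E}; column 5 has {A,B,C,D,E} → F.
Cell (r2,c6): row 2 has {B,C,E}; column 6 has {B,C,D,E,F} → A.
Cell (r3,c4): row 3 has {A,D,E,F}; column 4 has {C,E,F} → B.
Cell (r5,c1): row 5 has {A,B,C,E,F}; column 1 has {A,E} → D.
Cell (r6,c1): row 6 has {C,D,E,F}; column 1 has {A,D,E} → B.
Cell (r6,c4): row 6 has {B,C,D,E,F}; column 4 has {B,C,E,F} → A.
Cell (r2,c1): row 2 has {A,B,C,E}; column 1 has {A,B,D,E} → F.
Cell (r2,c4): row 2 has {A,B,C,E,F}; column 4 has {A,B,C,E,F} → D.
Cell (r3,c1): row 3 has {A,B,D,E,F}; column 1 has {A,B,D,E,F} → C.

A B F C E D / F E B D C A / C F D B A E / E C A F D B / D A C E B F / B D E A F C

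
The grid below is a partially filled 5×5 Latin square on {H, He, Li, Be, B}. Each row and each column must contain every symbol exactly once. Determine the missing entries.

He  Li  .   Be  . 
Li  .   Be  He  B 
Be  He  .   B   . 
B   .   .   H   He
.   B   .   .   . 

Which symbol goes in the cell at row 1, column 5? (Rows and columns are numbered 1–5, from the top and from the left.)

H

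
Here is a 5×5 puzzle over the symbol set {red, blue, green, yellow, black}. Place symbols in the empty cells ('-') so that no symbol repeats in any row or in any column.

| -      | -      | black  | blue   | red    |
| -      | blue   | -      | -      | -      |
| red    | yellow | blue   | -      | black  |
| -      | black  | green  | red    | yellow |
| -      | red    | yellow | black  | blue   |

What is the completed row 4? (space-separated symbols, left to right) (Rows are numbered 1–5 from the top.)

blue black green red yellow

(r1,c2): row 1 has {red,blue,black}; column 2 has {red,blue,yellow,black}, so it must be green.
(r2,c3): row 2 has {blue}; column 3 has {blue,green,yellow,black}, so it must be red.
(r2,c5): row 2 has {red,blue}; column 5 has {red,blue,yellow,black}, so it must be green.
(r3,c4): row 3 has {red,blue,yellow,black}; column 4 has {red,blue,black}, so it must be green.
(r4,c1): row 4 has {red,green,yellow,black}; column 1 has {red}, so it must be blue.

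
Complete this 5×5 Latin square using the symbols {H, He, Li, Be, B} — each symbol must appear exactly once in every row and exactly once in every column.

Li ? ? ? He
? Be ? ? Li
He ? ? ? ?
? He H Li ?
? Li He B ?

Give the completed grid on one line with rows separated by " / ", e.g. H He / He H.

Li B Be H He / H Be B He Li / He H Li Be B / B He H Li Be / Be Li He B H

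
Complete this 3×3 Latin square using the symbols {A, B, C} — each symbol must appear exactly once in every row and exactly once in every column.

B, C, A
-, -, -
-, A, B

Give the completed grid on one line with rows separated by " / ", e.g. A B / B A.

B C A / A B C / C A B

row 2 is empty so far; column 2 has {A,C} — only B is left for (r2,c2).
row 2 has {B}; column 3 has {A,B} — only C is left for (r2,c3).
row 3 has {A,B}; column 1 has {B} — only C is left for (r3,c1).
row 2 has {B,C}; column 1 has {B,C} — only A is left for (r2,c1).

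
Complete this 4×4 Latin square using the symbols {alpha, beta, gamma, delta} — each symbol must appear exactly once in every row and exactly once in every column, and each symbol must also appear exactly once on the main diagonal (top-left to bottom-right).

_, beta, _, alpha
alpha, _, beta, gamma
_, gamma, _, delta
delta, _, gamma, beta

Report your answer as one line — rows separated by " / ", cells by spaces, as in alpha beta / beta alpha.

gamma beta delta alpha / alpha delta beta gamma / beta gamma alpha delta / delta alpha gamma beta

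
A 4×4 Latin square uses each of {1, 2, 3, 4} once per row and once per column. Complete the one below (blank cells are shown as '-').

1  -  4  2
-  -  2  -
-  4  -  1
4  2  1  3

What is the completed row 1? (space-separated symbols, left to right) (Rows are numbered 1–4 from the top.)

1 3 4 2

At row 1, column 2: row 1 has {1,2,4}; column 2 has {2,4}; that leaves 3.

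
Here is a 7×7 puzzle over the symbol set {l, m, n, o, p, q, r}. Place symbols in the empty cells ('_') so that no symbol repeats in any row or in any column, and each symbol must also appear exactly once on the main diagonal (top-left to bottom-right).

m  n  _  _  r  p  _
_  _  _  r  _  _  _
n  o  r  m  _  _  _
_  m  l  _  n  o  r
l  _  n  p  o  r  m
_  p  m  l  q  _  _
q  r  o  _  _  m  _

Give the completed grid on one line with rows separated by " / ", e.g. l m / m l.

m n q o r p l / o l p r m q n / n o r m p l q / p m l q n o r / l q n p o r m / r p m l q n o / q r o n l m p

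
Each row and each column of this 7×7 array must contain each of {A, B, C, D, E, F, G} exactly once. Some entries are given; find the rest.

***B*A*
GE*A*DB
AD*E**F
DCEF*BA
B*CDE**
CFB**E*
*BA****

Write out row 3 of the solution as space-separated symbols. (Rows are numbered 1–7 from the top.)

A D G E B C F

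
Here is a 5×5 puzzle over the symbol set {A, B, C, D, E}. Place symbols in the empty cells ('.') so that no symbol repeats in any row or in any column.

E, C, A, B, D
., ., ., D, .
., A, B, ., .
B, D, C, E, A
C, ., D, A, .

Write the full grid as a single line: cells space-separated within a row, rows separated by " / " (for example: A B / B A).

E C A B D / A B E D C / D A B C E / B D C E A / C E D A B

(r2,c1) = A
(r2,c3) = E
(r3,c1) = D
(r3,c4) = C
(r3,c5) = E
(r5,c5) = B
(r2,c2) = B
(r2,c5) = C
(r5,c2) = E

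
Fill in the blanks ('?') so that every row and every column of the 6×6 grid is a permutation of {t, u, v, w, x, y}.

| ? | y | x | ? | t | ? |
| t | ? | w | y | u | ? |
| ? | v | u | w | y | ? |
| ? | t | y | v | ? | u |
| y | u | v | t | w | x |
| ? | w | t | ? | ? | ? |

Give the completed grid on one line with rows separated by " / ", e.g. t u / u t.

(r1,c4) = u
(r2,c2) = x
(r2,c6) = v
(r3,c1) = x
(r3,c6) = t
(r4,c1) = w
(r4,c5) = x
(r6,c4) = x
(r6,c5) = v
(r6,c6) = y
(r1,c1) = v
(r1,c6) = w
(r6,c1) = u

v y x u t w / t x w y u v / x v u w y t / w t y v x u / y u v t w x / u w t x v y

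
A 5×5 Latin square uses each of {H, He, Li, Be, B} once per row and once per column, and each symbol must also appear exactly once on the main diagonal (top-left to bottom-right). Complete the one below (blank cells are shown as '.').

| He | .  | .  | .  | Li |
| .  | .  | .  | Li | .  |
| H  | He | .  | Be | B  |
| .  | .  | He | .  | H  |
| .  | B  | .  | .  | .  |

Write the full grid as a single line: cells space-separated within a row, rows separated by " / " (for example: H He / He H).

He Be B H Li / B H Be Li He / H He Li Be B / Be Li He B H / Li B H He Be

(r3,c3): row 3 has {H,He,Be,B}; column 3 has {He}; the diagonal has {He}, so it must be Li.
(r4,c4): row 4 has {H,He}; column 4 has {Li,Be}; the diagonal has {He,Li}, so it must be B.
(r5,c5): row 5 has {B}; column 5 has {H,Li,B}; the diagonal has {He,Li,B}, so it must be Be.
(r1,c4): row 1 has {He,Li}; column 4 has {Li,Be,B}, so it must be H.
(r2,c2): row 2 has {Li}; column 2 has {He,B}; the diagonal has {He,Li,Be,B}, so it must be H.
(r2,c5): row 2 has {H,Li}; column 5 has {H,Li,Be,B}, so it must be He.
(r5,c1): row 5 has {Be,B}; column 1 has {H,He}, so it must be Li.
(r5,c3): row 5 has {Li,Be,B}; column 3 has {He,Li}, so it must be H.
(r5,c4): row 5 has {H,Li,Be,B}; column 4 has {H,Li,Be,B}, so it must be He.
(r1,c2): row 1 has {H,He,Li}; column 2 has {H,He,B}, so it must be Be.
(r1,c3): row 1 has {H,He,Li,Be}; column 3 has {H,He,Li}, so it must be B.
(r2,c3): row 2 has {H,He,Li}; column 3 has {H,He,Li,B}, so it must be Be.
(r4,c1): row 4 has {H,He,B}; column 1 has {H,He,Li}, so it must be Be.
(r4,c2): row 4 has {H,He,Be,B}; column 2 has {H,He,Be,B}, so it must be Li.
(r2,c1): row 2 has {H,He,Li,Be}; column 1 has {H,He,Li,Be}, so it must be B.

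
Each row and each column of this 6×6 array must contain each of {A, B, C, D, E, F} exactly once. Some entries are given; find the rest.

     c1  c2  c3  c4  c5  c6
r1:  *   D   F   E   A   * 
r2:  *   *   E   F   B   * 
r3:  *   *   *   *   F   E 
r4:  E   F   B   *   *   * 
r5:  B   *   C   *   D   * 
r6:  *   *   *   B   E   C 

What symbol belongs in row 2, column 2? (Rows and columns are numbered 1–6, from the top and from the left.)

C

Cell (r1,c1): row 1 has {A,D,E,F}; column 1 has {B,E} → C.
Cell (r1,c6): row 1 has {A,C,D,E,F}; column 6 has {C,E} → B.
Cell (r4,c5): row 4 has {B,E,F}; column 5 has {A,B,D,E,F} → C.
Cell (r5,c4): row 5 has {B,C,D}; column 4 has {B,E,F} → A.
Cell (r5,c6): row 5 has {A,B,C,D}; column 6 has {B,C,E} → F.
Cell (r6,c2): row 6 has {B,C,E}; column 2 has {D,F} → A.
Cell (r6,c3): row 6 has {A,B,C,E}; column 3 has {B,C,E,F} → D.
Cell (r2,c2): row 2 has {B,E,F}; column 2 has {A,D,F} → C.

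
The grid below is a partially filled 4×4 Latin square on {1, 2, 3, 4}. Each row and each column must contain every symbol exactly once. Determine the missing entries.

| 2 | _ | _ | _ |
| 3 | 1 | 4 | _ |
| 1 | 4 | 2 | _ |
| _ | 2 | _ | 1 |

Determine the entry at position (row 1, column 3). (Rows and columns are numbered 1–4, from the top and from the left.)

(r1,c2) = 3
(r1,c3) = 1

1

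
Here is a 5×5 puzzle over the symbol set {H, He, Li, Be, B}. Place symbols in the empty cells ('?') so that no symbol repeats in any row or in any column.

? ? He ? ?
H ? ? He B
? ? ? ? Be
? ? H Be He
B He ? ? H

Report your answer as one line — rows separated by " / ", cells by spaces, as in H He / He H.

At row 1, column 5: row 1 has {He}; column 5 has {H,He,Be,B}; that leaves Li.
At row 4, column 1: row 4 has {H,He,Be}; column 1 has {H,B}; that leaves Li.
At row 4, column 2: row 4 has {H,He,Li,Be}; column 2 has {He}; that leaves B.
At row 5, column 4: row 5 has {H,He,B}; column 4 has {He,Be}; that leaves Li.
At row 1, column 1: row 1 has {He,Li}; column 1 has {H,Li,B}; that leaves Be.
At row 1, column 2: row 1 has {He,Li,Be}; column 2 has {He,B}; that leaves H.
At row 1, column 4: row 1 has {H,He,Li,Be}; column 4 has {He,Li,Be}; that leaves B.
At row 3, column 1: row 3 has {Be}; column 1 has {H,Li,Be,B}; that leaves He.
At row 3, column 2: row 3 has {He,Be}; column 2 has {H,He,B}; that leaves Li.
At row 3, column 3: row 3 has {He,Li,Be}; column 3 has {H,He}; that leaves B.
At row 3, column 4: row 3 has {He,Li,Be,B}; column 4 has {He,Li,Be,B}; that leaves H.
At row 5, column 3: row 5 has {H,He,Li,B}; column 3 has {H,He,B}; that leaves Be.
At row 2, column 2: row 2 has {H,He,B}; column 2 has {H,He,Li,B}; that leaves Be.
At row 2, column 3: row 2 has {H,He,Be,B}; column 3 has {H,He,Be,B}; that leaves Li.

Be H He B Li / H Be Li He B / He Li B H Be / Li B H Be He / B He Be Li H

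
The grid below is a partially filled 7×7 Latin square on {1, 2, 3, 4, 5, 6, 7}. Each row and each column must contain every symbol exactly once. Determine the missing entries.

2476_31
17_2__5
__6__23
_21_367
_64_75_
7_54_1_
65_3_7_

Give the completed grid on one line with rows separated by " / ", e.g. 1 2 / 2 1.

2 4 7 6 5 3 1 / 1 7 3 2 6 4 5 / 5 1 6 7 4 2 3 / 4 2 1 5 3 6 7 / 3 6 4 1 7 5 2 / 7 3 5 4 2 1 6 / 6 5 2 3 1 7 4

(r1,c5) = 5
(r2,c3) = 3
(r2,c6) = 4
(r3,c2) = 1
(r3,c5) = 4
(r4,c4) = 5
(r5,c1) = 3
(r5,c4) = 1
(r5,c7) = 2
(r6,c2) = 3
(r6,c7) = 6
(r7,c3) = 2
(r7,c5) = 1
(r7,c7) = 4
(r2,c5) = 6
(r3,c1) = 5
(r3,c4) = 7
(r4,c1) = 4
(r6,c5) = 2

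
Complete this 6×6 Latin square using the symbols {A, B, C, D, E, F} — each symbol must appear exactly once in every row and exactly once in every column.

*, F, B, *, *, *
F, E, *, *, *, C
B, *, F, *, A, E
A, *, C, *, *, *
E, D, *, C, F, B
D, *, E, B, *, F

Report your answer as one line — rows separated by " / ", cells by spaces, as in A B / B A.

C F B E D A / F E D A B C / B C F D A E / A B C F E D / E D A C F B / D A E B C F

(r1,c1) = C
(r3,c2) = C
(r3,c4) = D
(r4,c2) = B
(r4,c6) = D
(r5,c3) = A
(r6,c2) = A
(r6,c5) = C
(r1,c6) = A
(r2,c3) = D
(r2,c4) = A
(r2,c5) = B
(r4,c5) = E
(r1,c4) = E
(r1,c5) = D
(r4,c4) = F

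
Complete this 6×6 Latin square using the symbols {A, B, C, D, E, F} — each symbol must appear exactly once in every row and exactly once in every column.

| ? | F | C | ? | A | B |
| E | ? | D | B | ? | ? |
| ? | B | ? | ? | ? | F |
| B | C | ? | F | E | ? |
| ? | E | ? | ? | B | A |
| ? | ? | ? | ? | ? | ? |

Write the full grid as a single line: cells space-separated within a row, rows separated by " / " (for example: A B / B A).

D F C E A B / E A D B F C / A B E C D F / B C A F E D / C E F D B A / F D B A C E

row 1 has {A,B,C,F}; column 1 has {B,E} — only D is left for (r1,c1).
row 1 has {A,B,C,D,F}; column 4 has {B,F} — only E is left for (r1,c4).
row 2 has {B,D,E}; column 2 has {B,C,E,F} — only A is left for (r2,c2).
row 2 has {A,B,D,E}; column 6 has {A,B,F} — only C is left for (r2,c6).
row 4 has {B,C,E,F}; column 3 has {C,D} — only A is left for (r4,c3).
row 4 has {A,B,C,E,F}; column 6 has {A,B,C,F} — only D is left for (r4,c6).
row 5 has {A,B,E}; column 3 has {A,C,D} — only F is left for (r5,c3).
row 6 is empty so far; column 2 has {A,B,C,E,F} — only D is left for (r6,c2).
row 6 has {D}; column 6 has {A,B,C,D,F} — only E is left for (r6,c6).
row 2 has {A,B,C,D,E}; column 5 has {A,B,E} — only F is left for (r2,c5).
row 3 has {B,F}; column 3 has {A,C,D,F} — only E is left for (r3,c3).
row 5 has {A,B,E,F}; column 1 has {B,D,E} — only C is left for (r5,c1).
row 5 has {A,B,C,E,F}; column 4 has {B,E,F} — only D is left for (r5,c4).
row 6 has {D,E}; column 3 has {A,C,D,E,F} — only B is left for (r6,c3).
row 6 has {B,D,E}; column 5 has {A,B,E,F} — only C is left for (r6,c5).
row 3 has {B,E,F}; column 1 has {B,C,D,E} — only A is left for (r3,c1).
row 3 has {A,B,E,F}; column 4 has {B,D,E,F} — only C is left for (r3,c4).
row 3 has {A,B,C,E,F}; column 5 has {A,B,C,E,F} — only D is left for (r3,c5).
row 6 has {B,C,D,E}; column 1 has {A,B,C,D,E} — only F is left for (r6,c1).
row 6 has {B,C,D,E,F}; column 4 has {B,C,D,E,F} — only A is left for (r6,c4).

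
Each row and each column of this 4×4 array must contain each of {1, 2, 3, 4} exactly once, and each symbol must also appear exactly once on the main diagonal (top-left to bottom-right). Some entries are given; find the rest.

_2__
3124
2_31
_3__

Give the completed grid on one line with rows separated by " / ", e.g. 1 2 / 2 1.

4 2 1 3 / 3 1 2 4 / 2 4 3 1 / 1 3 4 2

row 1 has {2}; column 1 has {2,3}; the diagonal has {1,3} — only 4 is left for (r1,c1).
row 1 has {2,4}; column 3 has {2,3} — only 1 is left for (r1,c3).
row 1 has {1,2,4}; column 4 has {1,4} — only 3 is left for (r1,c4).
row 3 has {1,2,3}; column 2 has {1,2,3} — only 4 is left for (r3,c2).
row 4 has {3}; column 1 has {2,3,4} — only 1 is left for (r4,c1).
row 4 has {1,3}; column 3 has {1,2,3} — only 4 is left for (r4,c3).
row 4 has {1,3,4}; column 4 has {1,3,4}; the diagonal has {1,3,4} — only 2 is left for (r4,c4).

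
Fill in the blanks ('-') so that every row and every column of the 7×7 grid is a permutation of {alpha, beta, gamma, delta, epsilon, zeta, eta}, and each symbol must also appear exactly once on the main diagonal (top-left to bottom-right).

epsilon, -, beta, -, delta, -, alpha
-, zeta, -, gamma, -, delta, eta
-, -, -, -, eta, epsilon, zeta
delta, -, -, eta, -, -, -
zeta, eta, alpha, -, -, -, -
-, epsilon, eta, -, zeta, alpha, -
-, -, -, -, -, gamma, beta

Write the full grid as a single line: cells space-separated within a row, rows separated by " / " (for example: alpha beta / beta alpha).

At row 1, column 2: row 1 has {alpha,beta,delta,epsilon}; column 2 has {epsilon,zeta,eta}; that leaves gamma.
At row 1, column 4: row 1 has {alpha,beta,gamma,delta,epsilon}; column 4 has {gamma,eta}; that leaves zeta.
At row 1, column 6: row 1 has {alpha,beta,gamma,delta,epsilon,zeta}; column 6 has {alpha,gamma,delta,epsilon}; that leaves eta.
At row 2, column 3: row 2 has {gamma,delta,zeta,eta}; column 3 has {alpha,beta,eta}; that leaves epsilon.
At row 5, column 5: row 5 has {alpha,zeta,eta}; column 5 has {delta,zeta,eta}; the diagonal has {alpha,beta,epsilon,zeta,eta}; that leaves gamma.
At row 5, column 6: row 5 has {alpha,gamma,zeta,eta}; column 6 has {alpha,gamma,delta,epsilon,eta}; that leaves beta.
At row 3, column 3: row 3 has {epsilon,zeta,eta}; column 3 has {alpha,beta,epsilon,eta}; the diagonal has {alpha,beta,gamma,epsilon,zeta,eta}; that leaves delta.
At row 4, column 6: row 4 has {delta,eta}; column 6 has {alpha,beta,gamma,delta,epsilon,eta}; that leaves zeta.
At row 7, column 3: row 7 has {beta,gamma}; column 3 has {alpha,beta,delta,epsilon,eta}; that leaves zeta.
At row 4, column 3: row 4 has {delta,zeta,eta}; column 3 has {alpha,beta,delta,epsilon,zeta,eta}; that leaves gamma.
At row 4, column 7: row 4 has {gamma,delta,zeta,eta}; column 7 has {alpha,beta,zeta,eta}; that leaves epsilon.
At row 5, column 7: row 5 has {alpha,beta,gamma,zeta,eta}; column 7 has {alpha,beta,epsilon,zeta,eta}; that leaves delta.
At row 6, column 7: row 6 has {alpha,epsilon,zeta,eta}; column 7 has {alpha,beta,delta,epsilon,zeta,eta}; that leaves gamma.
At row 5, column 4: row 5 has {alpha,beta,gamma,delta,zeta,eta}; column 4 has {gamma,zeta,eta}; that leaves epsilon.
At row 6, column 1: row 6 has {alpha,gamma,epsilon,zeta,eta}; column 1 has {delta,epsilon,zeta}; that leaves beta.
At row 6, column 4: row 6 has {alpha,beta,gamma,epsilon,zeta,eta}; column 4 has {gamma,epsilon,zeta,eta}; that leaves delta.
At row 7, column 4: row 7 has {beta,gamma,zeta}; column 4 has {gamma,delta,epsilon,zeta,eta}; that leaves alpha.
At row 7, column 5: row 7 has {alpha,beta,gamma,zeta}; column 5 has {gamma,delta,zeta,eta}; that leaves epsilon.
At row 2, column 1: row 2 has {gamma,delta,epsilon,zeta,eta}; column 1 has {beta,delta,epsilon,zeta}; that leaves alpha.
At row 2, column 5: row 2 has {alpha,gamma,delta,epsilon,zeta,eta}; column 5 has {gamma,delta,epsilon,zeta,eta}; that leaves beta.
At row 3, column 1: row 3 has {delta,epsilon,zeta,eta}; column 1 has {alpha,beta,delta,epsilon,zeta}; that leaves gamma.
At row 3, column 4: row 3 has {gamma,delta,epsilon,zeta,eta}; column 4 has {alpha,gamma,delta,epsilon,zeta,eta}; that leaves beta.
At row 4, column 5: row 4 has {gamma,delta,epsilon,zeta,eta}; column 5 has {beta,gamma,delta,epsilon,zeta,eta}; that leaves alpha.
At row 7, column 1: row 7 has {alpha,beta,gamma,epsilon,zeta}; column 1 has {alpha,beta,gamma,delta,epsilon,zeta}; that leaves eta.
At row 7, column 2: row 7 has {alpha,beta,gamma,epsilon,zeta,eta}; column 2 has {gamma,epsilon,zeta,eta}; that leaves delta.
At row 3, column 2: row 3 has {beta,gamma,delta,epsilon,zeta,eta}; column 2 has {gamma,delta,epsilon,zeta,eta}; that leaves alpha.
At row 4, column 2: row 4 has {alpha,gamma,delta,epsilon,zeta,eta}; column 2 has {alpha,gamma,delta,epsilon,zeta,eta}; that leaves beta.

epsilon gamma beta zeta delta eta alpha / alpha zeta epsilon gamma beta delta eta / gamma alpha delta beta eta epsilon zeta / delta beta gamma eta alpha zeta epsilon / zeta eta alpha epsilon gamma beta delta / beta epsilon eta delta zeta alpha gamma / eta delta zeta alpha epsilon gamma beta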